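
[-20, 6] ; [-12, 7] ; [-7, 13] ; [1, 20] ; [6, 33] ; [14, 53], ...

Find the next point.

First slot: -20, -12, -7, 1, 6, 14 → 19 (alternating steps +8, +5, +8, +5, …).
Second slot: each term is the sum of the two before it; 6, 7, 13, 20, 33, 53 → 86.
So the next point is [19, 86].

[19, 86]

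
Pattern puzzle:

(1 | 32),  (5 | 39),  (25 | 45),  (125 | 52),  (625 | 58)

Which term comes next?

(3125 | 65)

First component: ×5 each step; 1, 5, 25, 125, 625 → 3125.
Second component: 32, 39, 45, 52, 58 → 65 (alternating steps +7, +6, +7, +6, …).
Combining the parts gives (3125 | 65).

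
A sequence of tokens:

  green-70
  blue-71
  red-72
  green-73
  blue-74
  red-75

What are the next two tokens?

green-76, blue-77

Colour goes green, blue, red, green, blue, red → green → blue (repeats green → blue → red).
Second component: 70, 71, 72, 73, 74, 75 → 76 → 77 (+1 each step).
So the next two tokens are green-76 and blue-77.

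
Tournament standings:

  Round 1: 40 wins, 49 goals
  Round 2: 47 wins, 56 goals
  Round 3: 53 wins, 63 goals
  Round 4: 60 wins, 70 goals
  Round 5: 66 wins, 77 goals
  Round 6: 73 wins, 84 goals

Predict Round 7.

Wins: 40, 47, 53, 60, 66, 73 → 79 (alternating steps +7, +6, +7, +6, …).
For the goals, +7 each step: 49, 56, 63, 70, 77, 84 → 91.
Combining the parts gives 79 wins, 91 goals.

79 wins, 91 goals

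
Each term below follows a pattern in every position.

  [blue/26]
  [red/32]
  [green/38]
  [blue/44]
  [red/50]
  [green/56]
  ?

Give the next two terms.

[blue/62], [red/68]

Colour — repeats blue → red → green: blue, red, green, blue, red, green → blue → red.
Second entry: +6 each step, so 26, 32, 38, 44, 50, 56 → 62 → 68.
Putting the parts together: [blue/62] and then [red/68].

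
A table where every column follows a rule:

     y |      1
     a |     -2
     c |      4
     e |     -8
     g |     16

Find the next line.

i  -32

Letter: y, a, c, e, g → i (letters move forward 2 places in the alphabet, wrapping Z→A).
Second component: 1, -2, 4, -8, 16 → -32 (×(-2) each step).
Combining the parts gives i  -32.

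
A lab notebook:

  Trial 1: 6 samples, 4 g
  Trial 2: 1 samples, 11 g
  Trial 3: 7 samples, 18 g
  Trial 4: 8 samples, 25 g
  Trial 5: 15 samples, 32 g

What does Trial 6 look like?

23 samples, 39 g

Samples: each term is the sum of the two before it; 6, 1, 7, 8, 15 → 23.
For the g, +7 each step: 4, 11, 18, 25, 32 → 39.
Putting it together: 23 samples, 39 g.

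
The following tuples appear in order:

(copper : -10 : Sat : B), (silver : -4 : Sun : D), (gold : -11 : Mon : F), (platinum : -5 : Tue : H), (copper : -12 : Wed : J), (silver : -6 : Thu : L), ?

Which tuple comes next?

(gold : -13 : Fri : N)

Metal goes copper, silver, gold, platinum, copper, silver → gold (repeats copper → silver → gold → platinum).
Second component: alternating steps +6, −7, +6, −7, …; -10, -4, -11, -5, -12, -6 → -13.
Day: runs through the weekdays Mon→Sun, so Sat, Sun, Mon, Tue, Wed, Thu → Fri.
Letter — letters move forward 2 places in the alphabet: B, D, F, H, J, L → N.
So the next tuple is (gold : -13 : Fri : N).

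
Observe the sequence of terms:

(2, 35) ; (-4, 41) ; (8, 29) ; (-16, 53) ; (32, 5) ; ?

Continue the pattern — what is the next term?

For the first part, ×(-2) each step: 2, -4, 8, -16, 32 → -64.
Second part: together with the first part always sums to 37; 35, 41, 29, 53, 5 → 101.
So the next term is (-64, 101).

(-64, 101)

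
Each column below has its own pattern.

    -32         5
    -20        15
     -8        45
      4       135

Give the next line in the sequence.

First component: -32, -20, -8, 4 → 16 (+12 each step).
Second component: 5, 15, 45, 135 → 405 (×3 each step).
Combining the parts gives 16  405.

16  405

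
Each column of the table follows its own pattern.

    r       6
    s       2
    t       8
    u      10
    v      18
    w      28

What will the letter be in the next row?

Letter: letters move forward 1 place in the alphabet, so r, s, t, u, v, w → x.

x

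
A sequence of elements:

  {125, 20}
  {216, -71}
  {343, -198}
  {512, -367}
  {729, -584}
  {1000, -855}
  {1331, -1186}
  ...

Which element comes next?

{1728, -1583}

First value: perfect cubes: 5³, 6³, 7³, …; 125, 216, 343, 512, 729, 1000, 1331 → 1728.
For the second value, together with the first value always sums to 145: 20, -71, -198, -367, -584, -855, -1186 → -1583.
Putting it together: {1728, -1583}.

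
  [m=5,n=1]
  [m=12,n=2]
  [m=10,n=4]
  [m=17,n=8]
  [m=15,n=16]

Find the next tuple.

For the m, alternating steps +7, −2, +7, −2, …: 5, 12, 10, 17, 15 → 22.
For the n, ×2 each step: 1, 2, 4, 8, 16 → 32.
Putting it together: [m=22,n=32].

[m=22,n=32]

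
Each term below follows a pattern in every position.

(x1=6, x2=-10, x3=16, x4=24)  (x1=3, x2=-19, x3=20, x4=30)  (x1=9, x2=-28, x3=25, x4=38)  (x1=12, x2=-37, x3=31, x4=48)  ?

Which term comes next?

(x1=21, x2=-46, x3=38, x4=60)

X1: each term is the sum of the two before it, so 6, 3, 9, 12 → 21.
X2 goes -10, -19, -28, -37 → -46 (−9 each step).
X3: 16, 20, 25, 31 → 38 (differences are 4, 5, 6, … (increasing by 1 each time)).
X4: differences are 6, 8, 10, … (increasing by 2 each time); 24, 30, 38, 48 → 60.
Putting it together: (x1=21, x2=-46, x3=38, x4=60).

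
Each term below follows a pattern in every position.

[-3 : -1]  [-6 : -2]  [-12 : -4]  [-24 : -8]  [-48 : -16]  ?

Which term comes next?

First component: -3, -6, -12, -24, -48 → -96 (×2 each step).
For the second component, ×2 each step: -1, -2, -4, -8, -16 → -32.
So the next term is [-96 : -32].

[-96 : -32]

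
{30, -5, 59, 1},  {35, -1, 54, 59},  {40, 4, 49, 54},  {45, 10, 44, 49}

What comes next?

{50, 17, 39, 44}

First component: 30, 35, 40, 45 → 50 (+5 each step).
Second component — differences are 4, 5, 6, … (increasing by 1 each time): -5, -1, 4, 10 → 17.
Third component: −5 each step; 59, 54, 49, 44 → 39.
For the fourth component, always the previous value of the third component: 1, 59, 54, 49 → 44.
Combining the parts gives {50, 17, 39, 44}.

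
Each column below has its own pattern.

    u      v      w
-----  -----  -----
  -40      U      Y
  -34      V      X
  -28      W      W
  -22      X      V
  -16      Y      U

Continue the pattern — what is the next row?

-10  Z  T

Column u — +6 each step: -40, -34, -28, -22, -16 → -10.
Column v: U, V, W, X, Y → Z (letters move forward 1 place in the alphabet).
Column w: letters move back 1 place in the alphabet; Y, X, W, V, U → T.
So the next row is -10  Z  T.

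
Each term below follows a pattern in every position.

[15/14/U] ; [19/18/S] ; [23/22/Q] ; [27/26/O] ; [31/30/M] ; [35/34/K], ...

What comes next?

[39/38/I]

First entry — +4 each step: 15, 19, 23, 27, 31, 35 → 39.
Second entry: always 1 less than the first entry, so 14, 18, 22, 26, 30, 34 → 38.
Letter: U, S, Q, O, M, K → I (letters move back 2 places in the alphabet).
So the next term is [39/38/I].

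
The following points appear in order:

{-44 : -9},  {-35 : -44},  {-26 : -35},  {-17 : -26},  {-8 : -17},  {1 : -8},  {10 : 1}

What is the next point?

First component: +9 each step; -44, -35, -26, -17, -8, 1, 10 → 19.
For the second component, always the previous value of the first component: -9, -44, -35, -26, -17, -8, 1 → 10.
So the next point is {19 : 10}.

{19 : 10}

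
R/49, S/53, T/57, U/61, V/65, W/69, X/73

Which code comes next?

For the letter, letters move forward 1 place in the alphabet: R, S, T, U, V, W, X → Y.
Second component: +4 each step; 49, 53, 57, 61, 65, 69, 73 → 77.
Combining the parts gives Y/77.

Y/77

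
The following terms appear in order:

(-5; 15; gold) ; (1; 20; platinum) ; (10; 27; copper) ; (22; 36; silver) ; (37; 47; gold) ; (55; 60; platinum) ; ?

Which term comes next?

(76; 75; copper)

First slot — differences are 6, 9, 12, … (increasing by 3 each time): -5, 1, 10, 22, 37, 55 → 76.
For the second slot, differences are 5, 7, 9, … (increasing by 2 each time): 15, 20, 27, 36, 47, 60 → 75.
Metal goes gold, platinum, copper, silver, gold, platinum → copper (repeats gold → platinum → copper → silver).
Combining the parts gives (76; 75; copper).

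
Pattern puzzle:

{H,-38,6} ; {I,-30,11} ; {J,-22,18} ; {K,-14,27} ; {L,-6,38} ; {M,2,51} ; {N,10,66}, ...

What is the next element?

{O,18,83}

Letter: letters move forward 1 place in the alphabet; H, I, J, K, L, M, N → O.
Second entry goes -38, -30, -22, -14, -6, 2, 10 → 18 (+8 each step).
Third entry: 6, 11, 18, 27, 38, 51, 66 → 83 (differences are 5, 7, 9, … (increasing by 2 each time)).
Combining the parts gives {O,18,83}.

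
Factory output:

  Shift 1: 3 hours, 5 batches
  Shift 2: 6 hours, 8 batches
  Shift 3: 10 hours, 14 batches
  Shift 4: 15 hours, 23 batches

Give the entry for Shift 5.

Hours goes 3, 6, 10, 15 → 21 (differences are 3, 4, 5, … (increasing by 1 each time)).
Batches — differences are 3, 6, 9, … (increasing by 3 each time): 5, 8, 14, 23 → 35.
Putting it together: 21 hours, 35 batches.

21 hours, 35 batches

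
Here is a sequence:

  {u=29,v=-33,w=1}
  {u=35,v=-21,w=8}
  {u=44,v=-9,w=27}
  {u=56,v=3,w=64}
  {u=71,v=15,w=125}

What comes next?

{u=89,v=27,w=216}

U: 29, 35, 44, 56, 71 → 89 (differences are 6, 9, 12, … (increasing by 3 each time)).
For the v, +12 each step: -33, -21, -9, 3, 15 → 27.
For the w, perfect cubes: 1³, 2³, 3³, …: 1, 8, 27, 64, 125 → 216.
Combining the parts gives {u=89,v=27,w=216}.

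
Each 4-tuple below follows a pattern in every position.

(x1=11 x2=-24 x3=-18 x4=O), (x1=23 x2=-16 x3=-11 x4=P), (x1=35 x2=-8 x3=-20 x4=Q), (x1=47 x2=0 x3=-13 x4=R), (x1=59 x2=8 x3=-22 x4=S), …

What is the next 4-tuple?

X1 goes 11, 23, 35, 47, 59 → 71 (+12 each step).
X2: -24, -16, -8, 0, 8 → 16 (+8 each step).
X3: -18, -11, -20, -13, -22 → -15 (alternating steps +7, −9, +7, −9, …).
X4: letters move forward 1 place in the alphabet; O, P, Q, R, S → T.
So the next 4-tuple is (x1=71 x2=16 x3=-15 x4=T).

(x1=71 x2=16 x3=-15 x4=T)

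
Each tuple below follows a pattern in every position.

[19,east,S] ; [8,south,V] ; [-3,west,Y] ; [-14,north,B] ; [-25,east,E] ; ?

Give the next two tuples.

[-36,south,H], [-47,west,K]

First value: −11 each step; 19, 8, -3, -14, -25 → -36 → -47.
For the direction, repeats east → south → west → north: east, south, west, north, east → south → west.
Letter — letters move forward 3 places in the alphabet, wrapping Z→A: S, V, Y, B, E → H → K.
So the next two tuples are [-36,south,H] and [-47,west,K].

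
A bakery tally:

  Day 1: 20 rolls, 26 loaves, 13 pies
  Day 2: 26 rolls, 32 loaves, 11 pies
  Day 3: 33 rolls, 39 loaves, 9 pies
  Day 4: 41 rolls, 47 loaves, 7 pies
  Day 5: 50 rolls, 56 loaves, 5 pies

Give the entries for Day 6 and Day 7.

60 rolls, 66 loaves, 3 pies; 71 rolls, 77 loaves, 1 pies

Rolls goes 20, 26, 33, 41, 50 → 60 → 71 (differences are 6, 7, 8, … (increasing by 1 each time)).
For the loaves, differences are 6, 7, 8, … (increasing by 1 each time): 26, 32, 39, 47, 56 → 66 → 77.
For the pies, −2 each step: 13, 11, 9, 7, 5 → 3 → 1.
Putting the parts together: 60 rolls, 66 loaves, 3 pies and then 71 rolls, 77 loaves, 1 pies.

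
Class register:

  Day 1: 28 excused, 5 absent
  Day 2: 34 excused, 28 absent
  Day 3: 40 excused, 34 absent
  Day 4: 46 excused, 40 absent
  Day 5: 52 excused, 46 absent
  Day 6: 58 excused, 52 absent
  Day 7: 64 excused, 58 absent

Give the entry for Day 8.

70 excused, 64 absent

Excused: 28, 34, 40, 46, 52, 58, 64 → 70 (+6 each step).
Absent: 5, 28, 34, 40, 46, 52, 58 → 64 (always the previous value of the excused).
Combining the parts gives 70 excused, 64 absent.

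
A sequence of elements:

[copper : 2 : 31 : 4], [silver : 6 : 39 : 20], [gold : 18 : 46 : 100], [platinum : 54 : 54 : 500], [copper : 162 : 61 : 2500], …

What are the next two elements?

Metal: repeats copper → silver → gold → platinum; copper, silver, gold, platinum, copper → silver → gold.
Second entry: ×3 each step; 2, 6, 18, 54, 162 → 486 → 1458.
Third entry: alternating steps +8, +7, +8, +7, …, so 31, 39, 46, 54, 61 → 69 → 76.
Fourth entry: ×5 each step; 4, 20, 100, 500, 2500 → 12500 → 62500.
Putting the parts together: [silver : 486 : 69 : 12500] and then [gold : 1458 : 76 : 62500].

[silver : 486 : 69 : 12500], [gold : 1458 : 76 : 62500]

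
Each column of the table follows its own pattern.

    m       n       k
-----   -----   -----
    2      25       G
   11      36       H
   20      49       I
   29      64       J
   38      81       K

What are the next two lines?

Column m goes 2, 11, 20, 29, 38 → 47 → 56 (+9 each step).
Column n: perfect squares: 5², 6², 7², …, so 25, 36, 49, 64, 81 → 100 → 121.
Column k: letters move forward 1 place in the alphabet, so G, H, I, J, K → L → M.
So the next two lines are 47  100  L and 56  121  M.

47  100  L; 56  121  M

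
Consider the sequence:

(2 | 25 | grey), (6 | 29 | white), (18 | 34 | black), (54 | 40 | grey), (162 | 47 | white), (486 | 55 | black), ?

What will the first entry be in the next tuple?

1458

First entry goes 2, 6, 18, 54, 162, 486 → 1458 (×3 each step).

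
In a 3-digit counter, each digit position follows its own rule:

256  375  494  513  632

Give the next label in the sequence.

First digit — +1 each step, mod 10: 2, 3, 4, 5, 6 → 7.
For the second digit, +2 each step, mod 10: 5, 7, 9, 1, 3 → 5.
Third digit: −1 each step, mod 10; 6, 5, 4, 3, 2 → 1.
Putting it together: 751.

751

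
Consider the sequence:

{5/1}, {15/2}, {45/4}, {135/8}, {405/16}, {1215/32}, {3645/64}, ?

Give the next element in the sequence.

{10935/128}

First value — ×3 each step: 5, 15, 45, 135, 405, 1215, 3645 → 10935.
For the second value, ×2 each step: 1, 2, 4, 8, 16, 32, 64 → 128.
Putting it together: {10935/128}.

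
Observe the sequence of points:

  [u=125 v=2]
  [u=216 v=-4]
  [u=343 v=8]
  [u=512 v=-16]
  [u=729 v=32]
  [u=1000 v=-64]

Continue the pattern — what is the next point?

U: perfect cubes: 5³, 6³, 7³, …, so 125, 216, 343, 512, 729, 1000 → 1331.
V: ×(-2) each step, so 2, -4, 8, -16, 32, -64 → 128.
Combining the parts gives [u=1331 v=128].

[u=1331 v=128]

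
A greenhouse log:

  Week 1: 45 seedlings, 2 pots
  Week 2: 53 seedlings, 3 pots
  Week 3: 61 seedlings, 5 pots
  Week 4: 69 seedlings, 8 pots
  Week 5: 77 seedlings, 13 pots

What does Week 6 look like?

Seedlings: +8 each step, so 45, 53, 61, 69, 77 → 85.
Pots: 2, 3, 5, 8, 13 → 21 (each term is the sum of the two before it).
So the next record is 85 seedlings, 21 pots.

85 seedlings, 21 pots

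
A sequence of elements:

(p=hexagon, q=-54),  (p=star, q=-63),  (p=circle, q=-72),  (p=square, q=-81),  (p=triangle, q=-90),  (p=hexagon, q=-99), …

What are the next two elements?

For the p, repeats hexagon → star → circle → square → triangle: hexagon, star, circle, square, triangle, hexagon → star → circle.
Q goes -54, -63, -72, -81, -90, -99 → -108 → -117 (−9 each step).
Putting the parts together: (p=star, q=-108) and then (p=circle, q=-117).

(p=star, q=-108), (p=circle, q=-117)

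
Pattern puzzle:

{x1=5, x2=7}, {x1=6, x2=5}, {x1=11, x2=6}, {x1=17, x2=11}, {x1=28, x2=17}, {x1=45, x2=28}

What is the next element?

X1 — each term is the sum of the two before it: 5, 6, 11, 17, 28, 45 → 73.
X2: 7, 5, 6, 11, 17, 28 → 45 (always the previous value of the x1).
So the next element is {x1=73, x2=45}.

{x1=73, x2=45}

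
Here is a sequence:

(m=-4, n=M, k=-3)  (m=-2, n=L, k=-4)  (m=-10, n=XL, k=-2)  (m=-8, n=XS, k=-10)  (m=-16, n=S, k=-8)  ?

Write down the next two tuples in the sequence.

(m=-14, n=M, k=-16), (m=-22, n=L, k=-14)

M: alternating steps +2, −8, +2, −8, …, so -4, -2, -10, -8, -16 → -14 → -22.
N goes M, L, XL, XS, S → M → L (runs through clothing sizes XS→XL).
K: -3, -4, -2, -10, -8 → -16 → -14 (always the previous value of the m).
Putting the parts together: (m=-14, n=M, k=-16) and then (m=-22, n=L, k=-14).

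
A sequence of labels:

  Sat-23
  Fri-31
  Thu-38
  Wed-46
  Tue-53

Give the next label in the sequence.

Mon-61

Day: Sat, Fri, Thu, Wed, Tue → Mon (runs backward through the weekdays Mon→Sun).
Second component — alternating steps +8, +7, +8, +7, …: 23, 31, 38, 46, 53 → 61.
Putting it together: Mon-61.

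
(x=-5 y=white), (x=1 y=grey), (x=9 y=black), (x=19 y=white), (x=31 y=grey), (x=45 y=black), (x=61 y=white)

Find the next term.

(x=79 y=grey)

X goes -5, 1, 9, 19, 31, 45, 61 → 79 (differences are 6, 8, 10, … (increasing by 2 each time)).
Y: white, grey, black, white, grey, black, white → grey (repeats white → grey → black).
Combining the parts gives (x=79 y=grey).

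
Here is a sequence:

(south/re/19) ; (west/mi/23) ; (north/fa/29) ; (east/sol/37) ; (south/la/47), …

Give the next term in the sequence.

Direction — repeats south → west → north → east: south, west, north, east, south → west.
Note: runs through the solfège scale do→ti; re, mi, fa, sol, la → ti.
Third value: differences are 4, 6, 8, … (increasing by 2 each time); 19, 23, 29, 37, 47 → 59.
Putting it together: (west/ti/59).

(west/ti/59)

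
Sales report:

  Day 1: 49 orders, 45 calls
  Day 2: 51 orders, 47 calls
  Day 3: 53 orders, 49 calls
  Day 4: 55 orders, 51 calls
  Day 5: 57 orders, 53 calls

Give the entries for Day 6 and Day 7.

Orders goes 49, 51, 53, 55, 57 → 59 → 61 (+2 each step).
For the calls, +2 each step: 45, 47, 49, 51, 53 → 55 → 57.
Putting the parts together: 59 orders, 55 calls and then 61 orders, 57 calls.

59 orders, 55 calls; 61 orders, 57 calls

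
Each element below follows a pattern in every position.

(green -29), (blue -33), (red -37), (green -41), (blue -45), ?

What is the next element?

Colour goes green, blue, red, green, blue → red (repeats green → blue → red).
Second entry goes -29, -33, -37, -41, -45 → -49 (−4 each step).
Combining the parts gives (red -49).

(red -49)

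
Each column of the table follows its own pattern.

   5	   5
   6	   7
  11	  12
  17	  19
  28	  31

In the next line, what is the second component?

50

Second component — each term is the sum of the two before it: 5, 7, 12, 19, 31 → 50.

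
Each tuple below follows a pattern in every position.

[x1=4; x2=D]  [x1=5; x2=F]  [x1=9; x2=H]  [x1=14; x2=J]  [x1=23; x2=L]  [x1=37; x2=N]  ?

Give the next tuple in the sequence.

X1: 4, 5, 9, 14, 23, 37 → 60 (each term is the sum of the two before it).
X2: letters move forward 2 places in the alphabet, so D, F, H, J, L, N → P.
Combining the parts gives [x1=60; x2=P].

[x1=60; x2=P]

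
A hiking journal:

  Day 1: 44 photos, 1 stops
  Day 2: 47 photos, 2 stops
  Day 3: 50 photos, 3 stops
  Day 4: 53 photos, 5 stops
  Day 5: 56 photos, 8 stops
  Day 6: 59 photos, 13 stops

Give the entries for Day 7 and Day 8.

62 photos, 21 stops; 65 photos, 34 stops

Photos: +3 each step, so 44, 47, 50, 53, 56, 59 → 62 → 65.
For the stops, each term is the sum of the two before it: 1, 2, 3, 5, 8, 13 → 21 → 34.
Putting the parts together: 62 photos, 21 stops and then 65 photos, 34 stops.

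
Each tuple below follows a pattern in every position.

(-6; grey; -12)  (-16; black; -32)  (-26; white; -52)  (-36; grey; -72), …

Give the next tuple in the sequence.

(-46; black; -92)

First entry goes -6, -16, -26, -36 → -46 (−10 each step).
Shade: repeats grey → black → white, so grey, black, white, grey → black.
Third entry: always 2 × the first entry, so -12, -32, -52, -72 → -92.
Combining the parts gives (-46; black; -92).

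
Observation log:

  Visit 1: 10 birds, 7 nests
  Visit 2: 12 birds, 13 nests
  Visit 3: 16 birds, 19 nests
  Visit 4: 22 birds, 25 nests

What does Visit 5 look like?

30 birds, 31 nests

For the birds, differences are 2, 4, 6, … (increasing by 2 each time): 10, 12, 16, 22 → 30.
For the nests, +6 each step: 7, 13, 19, 25 → 31.
So the next row is 30 birds, 31 nests.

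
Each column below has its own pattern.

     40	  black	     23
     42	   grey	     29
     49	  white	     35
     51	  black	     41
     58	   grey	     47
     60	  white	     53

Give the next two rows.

First component: alternating steps +2, +7, +2, +7, …; 40, 42, 49, 51, 58, 60 → 67 → 69.
For the shade, repeats black → grey → white: black, grey, white, black, grey, white → black → grey.
For the third component, +6 each step: 23, 29, 35, 41, 47, 53 → 59 → 65.
Putting the parts together: 67  black  59 and then 69  grey  65.

67  black  59; 69  grey  65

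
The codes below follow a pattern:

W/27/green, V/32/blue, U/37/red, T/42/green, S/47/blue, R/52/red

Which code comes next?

Letter: letters move back 1 place in the alphabet, so W, V, U, T, S, R → Q.
Second component — +5 each step: 27, 32, 37, 42, 47, 52 → 57.
Colour: green, blue, red, green, blue, red → green (repeats green → blue → red).
Putting it together: Q/57/green.

Q/57/green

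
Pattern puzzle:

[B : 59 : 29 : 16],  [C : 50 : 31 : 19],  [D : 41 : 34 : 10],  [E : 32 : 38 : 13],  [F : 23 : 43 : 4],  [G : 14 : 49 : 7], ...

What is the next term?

For the letter, letters move forward 1 place in the alphabet: B, C, D, E, F, G → H.
Second part: 59, 50, 41, 32, 23, 14 → 5 (−9 each step).
For the third part, differences are 2, 3, 4, … (increasing by 1 each time): 29, 31, 34, 38, 43, 49 → 56.
Fourth part goes 16, 19, 10, 13, 4, 7 → -2 (alternating steps +3, −9, +3, −9, …).
Putting it together: [H : 5 : 56 : -2].

[H : 5 : 56 : -2]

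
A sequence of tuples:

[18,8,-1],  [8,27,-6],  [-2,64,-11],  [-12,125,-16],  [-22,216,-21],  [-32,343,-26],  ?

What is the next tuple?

[-42,512,-31]

First slot — −10 each step: 18, 8, -2, -12, -22, -32 → -42.
Second slot: 8, 27, 64, 125, 216, 343 → 512 (perfect cubes: 2³, 3³, 4³, …).
Third slot: -1, -6, -11, -16, -21, -26 → -31 (−5 each step).
Putting it together: [-42,512,-31].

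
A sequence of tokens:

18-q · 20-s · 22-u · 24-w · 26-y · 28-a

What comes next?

30-c

First component goes 18, 20, 22, 24, 26, 28 → 30 (+2 each step).
Letter — letters move forward 2 places in the alphabet, wrapping Z→A: q, s, u, w, y, a → c.
Combining the parts gives 30-c.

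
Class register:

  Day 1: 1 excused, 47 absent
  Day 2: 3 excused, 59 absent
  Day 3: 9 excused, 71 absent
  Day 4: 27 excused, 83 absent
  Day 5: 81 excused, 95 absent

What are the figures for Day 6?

For the excused, ×3 each step: 1, 3, 9, 27, 81 → 243.
Absent: 47, 59, 71, 83, 95 → 107 (+12 each step).
Putting it together: 243 excused, 107 absent.

243 excused, 107 absent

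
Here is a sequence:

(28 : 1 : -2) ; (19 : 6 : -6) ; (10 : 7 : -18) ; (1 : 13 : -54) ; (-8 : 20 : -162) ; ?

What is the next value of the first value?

-17

First value: −9 each step, so 28, 19, 10, 1, -8 → -17.
Second value: 1, 6, 7, 13, 20 → 33 (each term is the sum of the two before it).
Third value — ×3 each step: -2, -6, -18, -54, -162 → -486.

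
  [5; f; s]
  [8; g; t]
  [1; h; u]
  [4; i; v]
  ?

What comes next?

First entry: alternating steps +3, −7, +3, −7, …; 5, 8, 1, 4 → -3.
First letter goes f, g, h, i → j (letters move forward 1 place in the alphabet).
Second letter: letters move forward 1 place in the alphabet, so s, t, u, v → w.
Putting it together: [-3; j; w].

[-3; j; w]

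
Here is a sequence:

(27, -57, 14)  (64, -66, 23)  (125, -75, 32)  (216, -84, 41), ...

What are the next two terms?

First entry: perfect cubes: 3³, 4³, 5³, …, so 27, 64, 125, 216 → 343 → 512.
Second entry: −9 each step, so -57, -66, -75, -84 → -93 → -102.
Third entry: together with the second entry always sums to -43; 14, 23, 32, 41 → 50 → 59.
So the next two terms are (343, -93, 50) and (512, -102, 59).

(343, -93, 50), (512, -102, 59)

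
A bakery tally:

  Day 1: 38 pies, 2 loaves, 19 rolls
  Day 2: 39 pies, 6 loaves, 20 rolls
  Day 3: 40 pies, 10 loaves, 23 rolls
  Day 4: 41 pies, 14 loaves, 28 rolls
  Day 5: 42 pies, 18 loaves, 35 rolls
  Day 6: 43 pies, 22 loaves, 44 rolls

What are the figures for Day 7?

Pies — +1 each step: 38, 39, 40, 41, 42, 43 → 44.
Loaves: 2, 6, 10, 14, 18, 22 → 26 (+4 each step).
Rolls goes 19, 20, 23, 28, 35, 44 → 55 (differences are 1, 3, 5, … (increasing by 2 each time)).
Putting it together: 44 pies, 26 loaves, 55 rolls.

44 pies, 26 loaves, 55 rolls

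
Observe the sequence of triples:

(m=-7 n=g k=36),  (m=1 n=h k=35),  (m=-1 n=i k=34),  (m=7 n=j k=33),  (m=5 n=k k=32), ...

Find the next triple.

M: alternating steps +8, −2, +8, −2, …, so -7, 1, -1, 7, 5 → 13.
N: letters move forward 1 place in the alphabet, so g, h, i, j, k → l.
K — −1 each step: 36, 35, 34, 33, 32 → 31.
Combining the parts gives (m=13 n=l k=31).

(m=13 n=l k=31)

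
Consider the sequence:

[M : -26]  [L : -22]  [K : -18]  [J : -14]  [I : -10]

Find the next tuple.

Letter: M, L, K, J, I → H (letters move back 1 place in the alphabet).
Second part — +4 each step: -26, -22, -18, -14, -10 → -6.
So the next tuple is [H : -6].

[H : -6]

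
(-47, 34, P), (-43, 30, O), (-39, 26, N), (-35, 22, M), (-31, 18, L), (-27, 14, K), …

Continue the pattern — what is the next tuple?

First coordinate: +4 each step, so -47, -43, -39, -35, -31, -27 → -23.
Second coordinate: together with the first coordinate always sums to -13, so 34, 30, 26, 22, 18, 14 → 10.
Letter: letters move back 1 place in the alphabet; P, O, N, M, L, K → J.
Putting it together: (-23, 10, J).

(-23, 10, J)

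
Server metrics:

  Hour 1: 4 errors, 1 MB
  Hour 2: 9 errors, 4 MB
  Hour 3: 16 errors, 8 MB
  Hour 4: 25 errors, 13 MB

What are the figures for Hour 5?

Errors: perfect squares: 2², 3², 4², …; 4, 9, 16, 25 → 36.
MB goes 1, 4, 8, 13 → 19 (differences are 3, 4, 5, … (increasing by 1 each time)).
So the next record is 36 errors, 19 MB.

36 errors, 19 MB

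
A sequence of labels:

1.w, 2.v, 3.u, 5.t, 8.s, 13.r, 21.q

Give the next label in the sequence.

34.p

First component — each term is the sum of the two before it: 1, 2, 3, 5, 8, 13, 21 → 34.
Letter: letters move back 1 place in the alphabet; w, v, u, t, s, r, q → p.
Combining the parts gives 34.p.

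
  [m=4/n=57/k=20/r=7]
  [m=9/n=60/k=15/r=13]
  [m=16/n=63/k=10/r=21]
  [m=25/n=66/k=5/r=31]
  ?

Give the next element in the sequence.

For the m, perfect squares: 2², 3², 4², …: 4, 9, 16, 25 → 36.
N — +3 each step: 57, 60, 63, 66 → 69.
K: 20, 15, 10, 5 → 0 (−5 each step).
R: differences are 6, 8, 10, … (increasing by 2 each time), so 7, 13, 21, 31 → 43.
So the next element is [m=36/n=69/k=0/r=43].

[m=36/n=69/k=0/r=43]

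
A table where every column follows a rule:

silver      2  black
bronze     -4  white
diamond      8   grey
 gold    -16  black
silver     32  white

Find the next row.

For the rank, repeats silver → bronze → diamond → gold: silver, bronze, diamond, gold, silver → bronze.
Second component: 2, -4, 8, -16, 32 → -64 (×(-2) each step).
Shade — repeats black → white → grey: black, white, grey, black, white → grey.
Putting it together: bronze  -64  grey.

bronze  -64  grey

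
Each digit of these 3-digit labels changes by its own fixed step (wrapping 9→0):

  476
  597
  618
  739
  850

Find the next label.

971

First digit: +1 each step, mod 10, so 4, 5, 6, 7, 8 → 9.
Second digit — +2 each step, mod 10: 7, 9, 1, 3, 5 → 7.
Third digit goes 6, 7, 8, 9, 0 → 1 (+1 each step, mod 10).
Combining the parts gives 971.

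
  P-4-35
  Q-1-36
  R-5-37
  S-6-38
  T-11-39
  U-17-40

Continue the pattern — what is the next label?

V-28-41

Letter — letters move forward 1 place in the alphabet: P, Q, R, S, T, U → V.
Second component — each term is the sum of the two before it: 4, 1, 5, 6, 11, 17 → 28.
For the third component, +1 each step: 35, 36, 37, 38, 39, 40 → 41.
Putting it together: V-28-41.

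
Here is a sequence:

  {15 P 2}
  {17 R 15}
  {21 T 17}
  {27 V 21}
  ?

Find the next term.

First entry: 15, 17, 21, 27 → 35 (differences are 2, 4, 6, … (increasing by 2 each time)).
For the letter, letters move forward 2 places in the alphabet: P, R, T, V → X.
For the third entry, always the previous value of the first entry: 2, 15, 17, 21 → 27.
Putting it together: {35 X 27}.

{35 X 27}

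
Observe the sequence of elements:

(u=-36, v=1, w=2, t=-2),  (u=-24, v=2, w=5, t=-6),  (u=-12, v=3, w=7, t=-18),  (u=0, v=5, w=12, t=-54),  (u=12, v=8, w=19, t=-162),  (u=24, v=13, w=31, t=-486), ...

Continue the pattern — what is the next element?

(u=36, v=21, w=50, t=-1458)

For the u, +12 each step: -36, -24, -12, 0, 12, 24 → 36.
V: each term is the sum of the two before it, so 1, 2, 3, 5, 8, 13 → 21.
W: each term is the sum of the two before it, so 2, 5, 7, 12, 19, 31 → 50.
T: ×3 each step, so -2, -6, -18, -54, -162, -486 → -1458.
Combining the parts gives (u=36, v=21, w=50, t=-1458).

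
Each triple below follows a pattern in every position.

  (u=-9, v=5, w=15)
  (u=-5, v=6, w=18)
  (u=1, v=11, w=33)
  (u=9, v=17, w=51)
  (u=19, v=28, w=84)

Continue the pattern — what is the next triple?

For the u, differences are 4, 6, 8, … (increasing by 2 each time): -9, -5, 1, 9, 19 → 31.
V — each term is the sum of the two before it: 5, 6, 11, 17, 28 → 45.
W — always 3 × the v: 15, 18, 33, 51, 84 → 135.
Putting it together: (u=31, v=45, w=135).

(u=31, v=45, w=135)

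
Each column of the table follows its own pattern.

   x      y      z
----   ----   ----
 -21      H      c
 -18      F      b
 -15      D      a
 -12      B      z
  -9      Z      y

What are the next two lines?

Column x — +3 each step: -21, -18, -15, -12, -9 → -6 → -3.
Column y: H, F, D, B, Z → X → V (letters move back 2 places in the alphabet, wrapping A→Z).
Column z goes c, b, a, z, y → x → w (letters move back 1 place in the alphabet, wrapping A→Z).
Putting the parts together: -6  X  x and then -3  V  w.

-6  X  x; -3  V  w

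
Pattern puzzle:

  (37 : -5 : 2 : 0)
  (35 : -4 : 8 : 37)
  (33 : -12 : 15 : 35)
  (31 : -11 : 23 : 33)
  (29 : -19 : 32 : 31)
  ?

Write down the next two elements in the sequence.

First value — −2 each step: 37, 35, 33, 31, 29 → 27 → 25.
For the second value, alternating steps +1, −8, +1, −8, …: -5, -4, -12, -11, -19 → -18 → -26.
Third value: differences are 6, 7, 8, … (increasing by 1 each time), so 2, 8, 15, 23, 32 → 42 → 53.
Fourth value: 0, 37, 35, 33, 31 → 29 → 27 (always the previous value of the first value).
So the next two elements are (27 : -18 : 42 : 29) and (25 : -26 : 53 : 27).

(27 : -18 : 42 : 29), (25 : -26 : 53 : 27)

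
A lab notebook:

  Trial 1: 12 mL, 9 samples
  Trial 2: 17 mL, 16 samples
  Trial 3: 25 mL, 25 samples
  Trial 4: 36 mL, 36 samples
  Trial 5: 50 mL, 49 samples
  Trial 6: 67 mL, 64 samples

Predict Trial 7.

ML: differences are 5, 8, 11, … (increasing by 3 each time), so 12, 17, 25, 36, 50, 67 → 87.
Samples: perfect squares: 3², 4², 5², …; 9, 16, 25, 36, 49, 64 → 81.
Putting it together: 87 mL, 81 samples.

87 mL, 81 samples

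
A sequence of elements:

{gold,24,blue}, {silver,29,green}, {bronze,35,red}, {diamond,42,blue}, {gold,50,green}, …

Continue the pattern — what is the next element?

{silver,59,red}

Rank goes gold, silver, bronze, diamond, gold → silver (repeats gold → silver → bronze → diamond).
Second entry goes 24, 29, 35, 42, 50 → 59 (differences are 5, 6, 7, … (increasing by 1 each time)).
Colour: repeats blue → green → red, so blue, green, red, blue, green → red.
Putting it together: {silver,59,red}.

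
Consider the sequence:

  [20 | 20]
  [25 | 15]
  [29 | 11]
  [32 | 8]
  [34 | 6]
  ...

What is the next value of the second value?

5

For the first value, differences are 5, 4, 3, … (decreasing by 1 each time): 20, 25, 29, 32, 34 → 35.
Second value goes 20, 15, 11, 8, 6 → 5 (together with the first value always sums to 40).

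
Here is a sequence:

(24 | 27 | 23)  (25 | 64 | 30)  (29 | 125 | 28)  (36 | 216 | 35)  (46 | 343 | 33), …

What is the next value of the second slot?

For the second slot, perfect cubes: 3³, 4³, 5³, …: 27, 64, 125, 216, 343 → 512.

512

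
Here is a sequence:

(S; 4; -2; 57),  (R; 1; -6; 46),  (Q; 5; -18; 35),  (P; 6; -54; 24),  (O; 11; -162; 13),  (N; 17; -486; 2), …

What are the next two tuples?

Letter: letters move back 1 place in the alphabet; S, R, Q, P, O, N → M → L.
Second component — each term is the sum of the two before it: 4, 1, 5, 6, 11, 17 → 28 → 45.
For the third component, ×3 each step: -2, -6, -18, -54, -162, -486 → -1458 → -4374.
Fourth component goes 57, 46, 35, 24, 13, 2 → -9 → -20 (−11 each step).
Putting the parts together: (M; 28; -1458; -9) and then (L; 45; -4374; -20).

(M; 28; -1458; -9), (L; 45; -4374; -20)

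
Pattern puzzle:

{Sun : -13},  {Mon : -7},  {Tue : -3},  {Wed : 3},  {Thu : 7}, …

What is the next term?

For the day, runs through the weekdays Mon→Sun: Sun, Mon, Tue, Wed, Thu → Fri.
For the second part, alternating steps +6, +4, +6, +4, …: -13, -7, -3, 3, 7 → 13.
So the next term is {Fri : 13}.

{Fri : 13}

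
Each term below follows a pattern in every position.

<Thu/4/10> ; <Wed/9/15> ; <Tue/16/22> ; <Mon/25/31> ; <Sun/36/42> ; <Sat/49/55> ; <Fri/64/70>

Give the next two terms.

<Thu/81/87>, <Wed/100/106>

Day — runs backward through the weekdays Mon→Sun: Thu, Wed, Tue, Mon, Sun, Sat, Fri → Thu → Wed.
Second component: perfect squares: 2², 3², 4², …; 4, 9, 16, 25, 36, 49, 64 → 81 → 100.
Third component: differences are 5, 7, 9, … (increasing by 2 each time), so 10, 15, 22, 31, 42, 55, 70 → 87 → 106.
So the next two terms are <Thu/81/87> and <Wed/100/106>.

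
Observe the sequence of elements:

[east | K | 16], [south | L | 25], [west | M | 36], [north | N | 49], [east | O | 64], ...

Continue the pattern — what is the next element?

[south | P | 81]

Direction goes east, south, west, north, east → south (repeats east → south → west → north).
Letter — letters move forward 1 place in the alphabet: K, L, M, N, O → P.
Third entry: 16, 25, 36, 49, 64 → 81 (perfect squares: 4², 5², 6², …).
Putting it together: [south | P | 81].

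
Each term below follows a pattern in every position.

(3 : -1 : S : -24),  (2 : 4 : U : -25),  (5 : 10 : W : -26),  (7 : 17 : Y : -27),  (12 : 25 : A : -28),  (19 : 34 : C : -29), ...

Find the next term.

First entry: each term is the sum of the two before it; 3, 2, 5, 7, 12, 19 → 31.
Second entry: -1, 4, 10, 17, 25, 34 → 44 (differences are 5, 6, 7, … (increasing by 1 each time)).
Letter: letters move forward 2 places in the alphabet, wrapping Z→A, so S, U, W, Y, A, C → E.
Fourth entry: −1 each step, so -24, -25, -26, -27, -28, -29 → -30.
Putting it together: (31 : 44 : E : -30).

(31 : 44 : E : -30)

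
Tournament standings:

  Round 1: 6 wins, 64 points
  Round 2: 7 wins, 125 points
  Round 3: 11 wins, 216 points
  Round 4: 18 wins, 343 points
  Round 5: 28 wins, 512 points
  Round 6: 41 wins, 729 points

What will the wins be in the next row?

For the wins, differences are 1, 4, 7, … (increasing by 3 each time): 6, 7, 11, 18, 28, 41 → 57.

57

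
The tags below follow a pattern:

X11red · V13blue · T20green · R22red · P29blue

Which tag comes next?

N31green

For the letter, letters move back 2 places in the alphabet: X, V, T, R, P → N.
Second component: 11, 13, 20, 22, 29 → 31 (alternating steps +2, +7, +2, +7, …).
For the colour, repeats red → blue → green: red, blue, green, red, blue → green.
Combining the parts gives N31green.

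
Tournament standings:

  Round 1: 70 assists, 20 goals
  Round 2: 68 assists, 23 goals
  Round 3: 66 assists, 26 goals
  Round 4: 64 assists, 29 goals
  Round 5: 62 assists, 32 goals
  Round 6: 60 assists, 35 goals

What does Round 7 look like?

Assists goes 70, 68, 66, 64, 62, 60 → 58 (−2 each step).
For the goals, +3 each step: 20, 23, 26, 29, 32, 35 → 38.
Combining the parts gives 58 assists, 38 goals.

58 assists, 38 goals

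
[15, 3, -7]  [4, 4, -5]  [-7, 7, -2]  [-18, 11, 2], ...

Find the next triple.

First value goes 15, 4, -7, -18 → -29 (−11 each step).
Second value goes 3, 4, 7, 11 → 18 (each term is the sum of the two before it).
Third value: -7, -5, -2, 2 → 7 (differences are 2, 3, 4, … (increasing by 1 each time)).
Combining the parts gives [-29, 18, 7].

[-29, 18, 7]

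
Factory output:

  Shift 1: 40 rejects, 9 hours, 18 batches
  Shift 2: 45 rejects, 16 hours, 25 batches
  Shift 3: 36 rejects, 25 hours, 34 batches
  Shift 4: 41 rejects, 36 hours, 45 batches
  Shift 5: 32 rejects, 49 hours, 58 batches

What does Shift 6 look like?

37 rejects, 64 hours, 73 batches

Rejects: 40, 45, 36, 41, 32 → 37 (alternating steps +5, −9, +5, −9, …).
Hours: perfect squares: 3², 4², 5², …, so 9, 16, 25, 36, 49 → 64.
Batches: always 9 more than the hours; 18, 25, 34, 45, 58 → 73.
Putting it together: 37 rejects, 64 hours, 73 batches.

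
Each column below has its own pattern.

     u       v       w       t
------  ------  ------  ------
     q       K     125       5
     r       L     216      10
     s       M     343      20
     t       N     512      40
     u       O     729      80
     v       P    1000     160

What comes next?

w  Q  1331  320

Column u: q, r, s, t, u, v → w (letters move forward 1 place in the alphabet).
Column v — letters move forward 1 place in the alphabet: K, L, M, N, O, P → Q.
Column w — perfect cubes: 5³, 6³, 7³, …: 125, 216, 343, 512, 729, 1000 → 1331.
For the column t, ×2 each step: 5, 10, 20, 40, 80, 160 → 320.
So the next line is w  Q  1331  320.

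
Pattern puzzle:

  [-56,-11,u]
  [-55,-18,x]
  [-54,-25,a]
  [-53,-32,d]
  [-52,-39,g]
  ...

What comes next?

First slot goes -56, -55, -54, -53, -52 → -51 (+1 each step).
Second slot: -11, -18, -25, -32, -39 → -46 (−7 each step).
Letter: letters move forward 3 places in the alphabet, wrapping Z→A, so u, x, a, d, g → j.
Combining the parts gives [-51,-46,j].

[-51,-46,j]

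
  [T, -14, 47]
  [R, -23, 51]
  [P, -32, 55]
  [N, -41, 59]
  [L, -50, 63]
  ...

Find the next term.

For the letter, letters move back 2 places in the alphabet: T, R, P, N, L → J.
Second entry: −9 each step; -14, -23, -32, -41, -50 → -59.
Third entry: +4 each step, so 47, 51, 55, 59, 63 → 67.
Putting it together: [J, -59, 67].

[J, -59, 67]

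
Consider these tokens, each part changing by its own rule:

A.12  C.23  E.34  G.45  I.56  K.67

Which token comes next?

M.78

Letter: letters move forward 2 places in the alphabet; A, C, E, G, I, K → M.
For the second component, +11 each step: 12, 23, 34, 45, 56, 67 → 78.
Putting it together: M.78.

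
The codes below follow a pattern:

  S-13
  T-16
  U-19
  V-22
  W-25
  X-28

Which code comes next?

Y-31

Letter: letters move forward 1 place in the alphabet; S, T, U, V, W, X → Y.
For the second component, +3 each step: 13, 16, 19, 22, 25, 28 → 31.
So the next code is Y-31.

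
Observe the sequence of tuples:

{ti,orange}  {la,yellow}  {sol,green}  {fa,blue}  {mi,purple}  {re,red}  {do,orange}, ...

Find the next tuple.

{ti,yellow}

Note: runs backward through the solfège scale do→ti; ti, la, sol, fa, mi, re, do → ti.
Colour goes orange, yellow, green, blue, purple, red, orange → yellow (repeats orange → yellow → green → blue → purple → red).
Putting it together: {ti,yellow}.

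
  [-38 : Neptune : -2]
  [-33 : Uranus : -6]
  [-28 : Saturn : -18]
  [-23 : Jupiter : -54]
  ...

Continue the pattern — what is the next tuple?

First coordinate: +5 each step; -38, -33, -28, -23 → -18.
Planet: runs backward through the planets Mercury→Neptune, so Neptune, Uranus, Saturn, Jupiter → Mars.
Third coordinate: ×3 each step; -2, -6, -18, -54 → -162.
Combining the parts gives [-18 : Mars : -162].

[-18 : Mars : -162]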